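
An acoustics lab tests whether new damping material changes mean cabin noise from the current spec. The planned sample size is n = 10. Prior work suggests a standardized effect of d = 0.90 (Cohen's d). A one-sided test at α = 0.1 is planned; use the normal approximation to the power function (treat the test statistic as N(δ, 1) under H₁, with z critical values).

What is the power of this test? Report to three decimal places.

Noncentrality parameter: δ = d·√n = 0.90 × √10 = 2.8460
Critical value for a one-sided test at α = 0.1: z_α = 1.282.
Power = Φ(δ − 1.282) = Φ(1.564) = 0.9411.

Power ≈ 0.941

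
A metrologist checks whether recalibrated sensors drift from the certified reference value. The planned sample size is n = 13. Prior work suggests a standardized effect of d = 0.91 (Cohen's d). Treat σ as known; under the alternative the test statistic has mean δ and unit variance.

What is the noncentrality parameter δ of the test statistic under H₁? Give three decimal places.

δ ≈ 3.281

The noncentrality parameter scales effect size by the design's sample-size factor: δ = d·√n = 0.91 × √13 = 3.2811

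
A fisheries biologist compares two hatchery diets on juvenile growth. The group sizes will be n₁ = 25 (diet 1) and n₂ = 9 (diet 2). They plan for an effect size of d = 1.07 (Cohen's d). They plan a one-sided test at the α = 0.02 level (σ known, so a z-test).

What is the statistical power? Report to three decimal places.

Noncentrality parameter: δ = d / √(1/n₁ + 1/n₂) = 1.07 / √(1/25 + 1/9) = 2.7526
One-sided α = 0.02 → critical value z_{0.02} = 2.054.
Power = Φ(δ − 2.054) = Φ(0.699) = 0.7577.

Power ≈ 0.758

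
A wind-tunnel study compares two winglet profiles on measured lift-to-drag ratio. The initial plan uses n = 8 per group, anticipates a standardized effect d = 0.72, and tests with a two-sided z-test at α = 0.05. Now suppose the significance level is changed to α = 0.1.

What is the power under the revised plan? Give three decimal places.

Power ≈ 0.420

δ = d·√(n/2) = 0.72 × √(8/2) = 1.4400 (unchanged). New critical value: z_{0.05} = 1.645.
Revised power = Φ(δ − 1.645) + Φ(−δ − 1.645) = Φ(-0.205) + Φ(-3.085) = 0.4188 + 0.0010 = 0.4199.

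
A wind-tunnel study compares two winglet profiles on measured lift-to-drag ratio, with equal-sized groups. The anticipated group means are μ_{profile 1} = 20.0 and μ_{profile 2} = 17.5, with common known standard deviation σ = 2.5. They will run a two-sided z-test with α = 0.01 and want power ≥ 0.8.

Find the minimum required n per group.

n = 24 per group

Standardized effect: d = |μ_{profile 1} − μ_{profile 2}| / σ = |20.0 − 17.5| / 2.5 = 1.0000
For power 0.8 need Φ(δ − z_{0.005}) = 0.8, so δ = z_{0.005} + z_{0.20} = 2.576 + 0.842 = 3.417.
(Ignoring the negligible lower-tail rejection probability gives the usual closed-form inversion.)
δ = d·√(n/2) ⇒ n = 2(δ/d)² = 2 × (3.417 / 1.0000)² = 23.36.
Rounding up, n = 24 per group.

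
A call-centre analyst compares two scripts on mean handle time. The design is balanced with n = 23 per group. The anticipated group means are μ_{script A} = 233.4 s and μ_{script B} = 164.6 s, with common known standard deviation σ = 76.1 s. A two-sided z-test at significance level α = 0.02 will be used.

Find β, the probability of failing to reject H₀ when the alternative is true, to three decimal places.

Standardized effect: d = |μ_{script A} − μ_{script B}| / σ = |233.4 − 164.6| / 76.1 = 0.9041
Noncentrality parameter: δ = d·√(n/2) = 0.9041 × √(23/2) = 3.0659
Two-sided α = 0.02 → critical value z_{0.01} = 2.326.
Power = Φ(δ − 2.326) + Φ(−δ − 2.326) = Φ(0.740) + Φ(-5.392) = 0.7702 + 0.0000 = 0.7702.
Type II error: β = 1 − power = 1 − 0.7702 = 0.2298.

β ≈ 0.230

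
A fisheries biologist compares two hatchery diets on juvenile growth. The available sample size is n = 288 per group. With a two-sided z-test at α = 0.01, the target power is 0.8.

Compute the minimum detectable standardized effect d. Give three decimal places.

d ≈ 0.285

Required noncentrality: δ = z_{0.005} + z_{0.20} = 2.576 + 0.842 = 3.417.
(The second rejection-region term Φ(−δ − z_{α/2}) is negligible and dropped.)
δ = d·√(n/2) ⇒ d = δ/√(n/2) = 3.417/√(288/2) = 0.2848.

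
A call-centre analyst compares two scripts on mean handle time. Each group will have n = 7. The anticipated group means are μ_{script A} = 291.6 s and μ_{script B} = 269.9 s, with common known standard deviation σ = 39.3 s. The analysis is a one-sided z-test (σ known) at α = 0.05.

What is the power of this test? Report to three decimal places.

Standardized effect: d = |μ_{script A} − μ_{script B}| / σ = |291.6 − 269.9| / 39.3 = 0.5522
Noncentrality parameter: δ = d·√(n/2) = 0.5522 × √(7/2) = 1.0330
Critical value for a one-sided test at α = 0.05: z_α = 1.645.
Power = Φ(δ − 1.645) = Φ(-0.612) = 0.2703.

Power ≈ 0.270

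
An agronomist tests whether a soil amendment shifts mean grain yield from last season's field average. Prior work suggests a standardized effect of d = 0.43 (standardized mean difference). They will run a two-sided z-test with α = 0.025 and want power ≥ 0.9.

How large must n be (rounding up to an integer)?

n = 68

For power 0.9 need Φ(δ − z_{0.0125}) = 0.9, so δ = z_{0.0125} + z_{0.10} = 2.241 + 1.282 = 3.523.
(For δ > 0 the lower-tail rejection region contributes negligibly to power, so the one-term inversion is standard.)
δ = d·√n ⇒ n = (δ/d)² = (3.523 / 0.43)² = 67.12.
Round up to the next whole unit.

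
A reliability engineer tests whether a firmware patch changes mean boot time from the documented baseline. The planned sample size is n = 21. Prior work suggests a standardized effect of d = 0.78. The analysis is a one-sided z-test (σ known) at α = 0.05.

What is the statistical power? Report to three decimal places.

Noncentrality parameter: δ = d·√n = 0.78 × √21 = 3.5744
One-sided α = 0.05 → critical value z_{0.05} = 1.645.
Power = Φ(δ − 1.645) = Φ(1.930) = 0.9732.

Power ≈ 0.973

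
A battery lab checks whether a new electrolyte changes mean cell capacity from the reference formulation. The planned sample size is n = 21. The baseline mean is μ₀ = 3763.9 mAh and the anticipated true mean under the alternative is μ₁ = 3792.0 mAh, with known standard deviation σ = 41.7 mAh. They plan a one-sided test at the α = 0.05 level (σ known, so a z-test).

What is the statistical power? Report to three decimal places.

Power ≈ 0.926

Standardized effect: d = |μ₁ − μ₀| / σ = |3792.0 − 3763.9| / 41.7 = 0.6739
Noncentrality parameter: δ = d·√n = 0.6739 × √21 = 3.0880
Critical value for a one-sided test at α = 0.05: z_α = 1.645.
Power = P(Z > 1.645 − δ) = Φ(1.443) = 0.9255.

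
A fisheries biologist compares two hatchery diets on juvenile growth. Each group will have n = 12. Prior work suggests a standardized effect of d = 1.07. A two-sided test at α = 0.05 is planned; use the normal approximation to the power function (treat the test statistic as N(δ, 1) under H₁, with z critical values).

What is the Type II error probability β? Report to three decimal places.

β ≈ 0.254

Noncentrality parameter: δ = d·√(n/2) = 1.07 × √(12/2) = 2.6210
Two-sided α = 0.05 → critical value z_{0.025} = 1.960.
Power = Φ(δ − 1.960) + Φ(−δ − 1.960) = Φ(0.661) + Φ(-4.581) = 0.7457 + 0.0000 = 0.7457.
Type II error: β = 1 − power = 1 − 0.7457 = 0.2543.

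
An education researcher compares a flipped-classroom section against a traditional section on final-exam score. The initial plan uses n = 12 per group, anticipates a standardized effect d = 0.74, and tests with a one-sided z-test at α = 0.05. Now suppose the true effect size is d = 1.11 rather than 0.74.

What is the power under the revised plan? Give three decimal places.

With d = 1.11: δ = d·√(n/2) = 1.11 × √(12/2) = 2.7189. Critical value z_{0.05} = 1.645.
Revised power = Φ(δ − 1.645) = Φ(1.074) = 0.8586.

Power ≈ 0.859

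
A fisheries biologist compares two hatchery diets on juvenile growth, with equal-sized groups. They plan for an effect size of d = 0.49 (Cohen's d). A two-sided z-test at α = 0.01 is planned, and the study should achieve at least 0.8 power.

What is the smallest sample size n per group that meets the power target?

Set Φ(δ − 2.576) = 0.8; then δ − 2.576 = Φ⁻¹(0.8) = 0.842, giving δ = 3.417.
(Ignoring the negligible lower-tail rejection probability gives the usual closed-form inversion.)
δ = d·√(n/2) ⇒ n = 2(δ/d)² = 2 × (3.417 / 0.49)² = 97.28.
Rounding up, n = 98 per group.

n = 98 per group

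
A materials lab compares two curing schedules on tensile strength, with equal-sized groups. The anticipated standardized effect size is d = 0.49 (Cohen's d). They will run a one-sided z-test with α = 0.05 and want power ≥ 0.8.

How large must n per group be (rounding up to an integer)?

n = 52 per group

Set Φ(δ − 1.645) = 0.8; then δ − 1.645 = Φ⁻¹(0.8) = 0.842, giving δ = 2.486.
δ = d·√(n/2) ⇒ n = 2(δ/d)² = 2 × (2.486 / 0.49)² = 51.50.
Round up to the next whole unit.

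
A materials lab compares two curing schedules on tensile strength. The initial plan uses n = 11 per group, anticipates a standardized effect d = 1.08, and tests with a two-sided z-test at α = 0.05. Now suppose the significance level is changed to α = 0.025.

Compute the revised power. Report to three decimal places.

δ = d·√(n/2) = 1.08 × √(11/2) = 2.5328 (unchanged). New critical value: z_{0.0125} = 2.241.
Revised power = Φ(δ − 2.241) + Φ(−δ − 2.241) = Φ(0.291) + Φ(-4.774) = 0.6146 + 0.0000 = 0.6146.

Power ≈ 0.615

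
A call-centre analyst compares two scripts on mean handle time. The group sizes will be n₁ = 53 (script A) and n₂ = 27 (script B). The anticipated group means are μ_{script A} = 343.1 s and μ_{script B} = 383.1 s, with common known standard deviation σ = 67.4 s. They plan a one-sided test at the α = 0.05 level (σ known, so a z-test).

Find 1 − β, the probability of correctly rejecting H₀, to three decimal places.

Power ≈ 0.807

Standardized effect: d = |μ_{script A} − μ_{script B}| / σ = |343.1 − 383.1| / 67.4 = 0.5935
Noncentrality parameter: δ = d / √(1/n₁ + 1/n₂) = 0.5935 / √(1/53 + 1/27) = 2.5100
One-sided α = 0.05 → critical value z_{0.05} = 1.645.
Power = P(Z > 1.645 − δ) = Φ(0.865) = 0.8065.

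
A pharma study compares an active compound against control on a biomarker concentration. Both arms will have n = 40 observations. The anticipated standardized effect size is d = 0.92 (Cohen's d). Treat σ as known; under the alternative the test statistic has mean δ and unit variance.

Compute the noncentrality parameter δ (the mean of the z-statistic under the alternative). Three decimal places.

δ = d·√(n/2) = 0.92 × √(40/2) = 4.1144

δ ≈ 4.114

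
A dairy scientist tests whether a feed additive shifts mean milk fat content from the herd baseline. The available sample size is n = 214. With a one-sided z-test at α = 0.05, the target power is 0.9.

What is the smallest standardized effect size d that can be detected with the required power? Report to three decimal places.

d ≈ 0.200

Need Φ(δ − 1.645) = 0.9, so δ = 1.645 + 1.282 = 2.926.
δ = d·√n ⇒ d = δ/√n = 2.926/√214 = 0.2000.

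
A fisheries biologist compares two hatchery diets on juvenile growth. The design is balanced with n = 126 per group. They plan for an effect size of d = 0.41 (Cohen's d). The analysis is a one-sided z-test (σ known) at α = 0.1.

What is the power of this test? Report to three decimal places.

Noncentrality parameter: δ = d·√(n/2) = 0.41 × √(126/2) = 3.2543
One-sided α = 0.1 → critical value z_{0.1} = 1.282.
Power = Φ(δ − 1.282) = Φ(1.973) = 0.9757.

Power ≈ 0.976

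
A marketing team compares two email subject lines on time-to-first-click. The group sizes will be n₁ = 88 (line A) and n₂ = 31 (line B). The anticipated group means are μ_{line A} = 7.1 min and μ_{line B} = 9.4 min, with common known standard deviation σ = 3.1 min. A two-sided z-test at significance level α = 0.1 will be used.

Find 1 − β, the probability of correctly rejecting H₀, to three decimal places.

Standardized effect: d = |μ_{line A} − μ_{line B}| / σ = |7.1 − 9.4| / 3.1 = 0.7419
Noncentrality parameter: δ = d / √(1/n₁ + 1/n₂) = 0.7419 / √(1/88 + 1/31) = 3.5523
Critical value for a two-sided test at α = 0.1: z_{α/2} = 1.645.
Power = Φ(δ − 1.645) + Φ(−δ − 1.645) = Φ(1.907) + Φ(-5.197) = 0.9718 + 0.0000 = 0.9718.

Power ≈ 0.972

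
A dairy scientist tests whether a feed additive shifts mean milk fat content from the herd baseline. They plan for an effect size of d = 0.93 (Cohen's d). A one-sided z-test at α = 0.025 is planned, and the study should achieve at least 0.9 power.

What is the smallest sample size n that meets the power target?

Set Φ(δ − 1.960) = 0.9; then δ − 1.960 = Φ⁻¹(0.9) = 1.282, giving δ = 3.242.
δ = d·√n ⇒ n = (δ/d)² = (3.242 / 0.93)² = 12.15.
Round up to the next whole unit.

n = 13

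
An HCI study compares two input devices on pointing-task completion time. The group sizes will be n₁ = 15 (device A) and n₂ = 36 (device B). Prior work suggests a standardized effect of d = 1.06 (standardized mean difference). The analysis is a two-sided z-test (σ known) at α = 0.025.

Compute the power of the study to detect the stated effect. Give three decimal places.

Noncentrality parameter: λ = d / √(1/n₁ + 1/n₂) = 1.06 / √(1/15 + 1/36) = 3.4492
Critical value for a two-sided test at α = 0.025: z_{α/2} = 2.241.
Power = Φ(λ − 2.241) + Φ(−λ − 2.241) = Φ(1.208) + Φ(-5.691) = 0.8864 + 0.0000 = 0.8864.

Power ≈ 0.886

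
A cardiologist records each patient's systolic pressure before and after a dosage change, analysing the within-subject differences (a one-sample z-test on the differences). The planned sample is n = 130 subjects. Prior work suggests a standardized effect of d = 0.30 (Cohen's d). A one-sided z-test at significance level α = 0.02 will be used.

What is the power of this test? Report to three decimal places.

Noncentrality parameter: δ = d·√n = 0.30 × √130 = 3.4205
One-sided α = 0.02 → critical value z_{0.02} = 2.054.
Power = P(Z > 2.054 − δ) = Φ(1.367) = 0.9142.

Power ≈ 0.914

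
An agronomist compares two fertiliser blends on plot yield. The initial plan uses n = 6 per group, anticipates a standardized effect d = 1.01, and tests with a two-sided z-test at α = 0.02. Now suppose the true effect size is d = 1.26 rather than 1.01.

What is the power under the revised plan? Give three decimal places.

With d = 1.26: δ = d·√(n/2) = 1.26 × √(6/2) = 2.1824. Critical value z_{0.01} = 2.326.
Revised power = Φ(δ − 2.326) + Φ(−δ − 2.326) = Φ(-0.144) + Φ(-4.509) = 0.4428 + 0.0000 = 0.4428.

Power ≈ 0.443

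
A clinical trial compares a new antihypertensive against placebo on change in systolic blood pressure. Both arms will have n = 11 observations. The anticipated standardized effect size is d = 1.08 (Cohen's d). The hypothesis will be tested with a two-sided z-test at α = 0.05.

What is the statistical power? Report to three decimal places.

Power ≈ 0.717

Noncentrality parameter: δ = d·√(n/2) = 1.08 × √(11/2) = 2.5328
Two-sided α = 0.05 → critical value z_{0.025} = 1.960.
Power = Φ(δ − 1.960) + Φ(−δ − 1.960) = Φ(0.573) + Φ(-4.493) = 0.7166 + 0.0000 = 0.7166.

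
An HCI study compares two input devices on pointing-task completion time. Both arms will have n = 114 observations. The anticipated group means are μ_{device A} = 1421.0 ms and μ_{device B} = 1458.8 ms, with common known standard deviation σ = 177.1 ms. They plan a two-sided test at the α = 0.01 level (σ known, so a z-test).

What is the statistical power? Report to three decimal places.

Power ≈ 0.167

Standardized effect: d = |μ_{device A} − μ_{device B}| / σ = |1421.0 − 1458.8| / 177.1 = 0.2134
Noncentrality parameter: δ = d·√(n/2) = 0.2134 × √(114/2) = 1.6114
Two-sided α = 0.01 → critical value z_{0.005} = 2.576.
Power = Φ(δ − 2.576) + Φ(−δ − 2.576) = Φ(-0.964) + Φ(-4.187) = 0.1674 + 0.0000 = 0.1674.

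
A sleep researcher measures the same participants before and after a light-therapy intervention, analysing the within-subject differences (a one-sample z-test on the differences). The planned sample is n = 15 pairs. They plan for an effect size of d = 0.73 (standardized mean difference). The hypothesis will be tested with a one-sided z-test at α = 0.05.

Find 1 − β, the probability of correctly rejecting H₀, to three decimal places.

Noncentrality parameter: δ = d·√n = 0.73 × √15 = 2.8273
One-sided α = 0.05 → critical value z_{0.05} = 1.645.
Power = P(Z > 1.645 − δ) = Φ(1.182) = 0.8815.

Power ≈ 0.881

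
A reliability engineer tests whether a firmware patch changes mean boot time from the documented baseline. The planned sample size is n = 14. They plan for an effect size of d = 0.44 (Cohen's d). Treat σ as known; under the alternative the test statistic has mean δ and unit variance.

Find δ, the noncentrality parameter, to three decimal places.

The noncentrality parameter scales effect size by the design's sample-size factor: δ = d·√n = 0.44 × √14 = 1.6463

δ ≈ 1.646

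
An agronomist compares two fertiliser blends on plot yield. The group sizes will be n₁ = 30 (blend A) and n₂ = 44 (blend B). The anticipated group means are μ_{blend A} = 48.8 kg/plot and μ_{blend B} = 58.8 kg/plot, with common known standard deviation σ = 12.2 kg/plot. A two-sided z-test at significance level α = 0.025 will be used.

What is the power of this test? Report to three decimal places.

Power ≈ 0.889

Standardized effect: d = |μ_{blend A} − μ_{blend B}| / σ = |48.8 − 58.8| / 12.2 = 0.8197
Noncentrality parameter: λ = d / √(1/n₁ + 1/n₂) = 0.8197 / √(1/30 + 1/44) = 3.4619
Two-sided α = 0.025 → critical value z_{0.0125} = 2.241.
Power = Φ(λ − 2.241) + Φ(−λ − 2.241) = Φ(1.220) + Φ(-5.703) = 0.8889 + 0.0000 = 0.8889.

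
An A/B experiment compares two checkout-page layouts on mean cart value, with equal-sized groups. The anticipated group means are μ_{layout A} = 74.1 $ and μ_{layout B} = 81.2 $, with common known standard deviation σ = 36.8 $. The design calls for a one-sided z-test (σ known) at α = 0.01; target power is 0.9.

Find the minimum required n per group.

n = 700 per group

Standardized effect: d = |μ_{layout A} − μ_{layout B}| / σ = |74.1 − 81.2| / 36.8 = 0.1929
Set Φ(δ − 2.326) = 0.9; then δ − 2.326 = Φ⁻¹(0.9) = 1.282, giving δ = 3.608.
δ = d·√(n/2) ⇒ n = 2(δ/d)² = 2 × (3.608 / 0.1929)² = 699.39.
Round up to the next whole unit.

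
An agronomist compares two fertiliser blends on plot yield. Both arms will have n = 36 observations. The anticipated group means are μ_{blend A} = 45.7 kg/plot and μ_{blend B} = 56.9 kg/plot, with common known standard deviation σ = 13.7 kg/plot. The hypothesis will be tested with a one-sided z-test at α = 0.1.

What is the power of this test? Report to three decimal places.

Power ≈ 0.986

Standardized effect: d = |μ_{blend A} − μ_{blend B}| / σ = |45.7 − 56.9| / 13.7 = 0.8175
Noncentrality parameter: δ = d·√(n/2) = 0.8175 × √(36/2) = 3.4684
Critical value for a one-sided test at α = 0.1: z_α = 1.282.
Power = P(Z > 1.282 − δ) = Φ(2.187) = 0.9856.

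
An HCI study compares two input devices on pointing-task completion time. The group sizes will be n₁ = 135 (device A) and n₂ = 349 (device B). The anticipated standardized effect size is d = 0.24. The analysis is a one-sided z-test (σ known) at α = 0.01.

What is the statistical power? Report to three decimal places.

Noncentrality parameter: δ = d / √(1/n₁ + 1/n₂) = 0.24 / √(1/135 + 1/349) = 2.3679
One-sided α = 0.01 → critical value z_{0.01} = 2.326.
Power = Φ(δ − 2.326) = Φ(0.042) = 0.5166.

Power ≈ 0.517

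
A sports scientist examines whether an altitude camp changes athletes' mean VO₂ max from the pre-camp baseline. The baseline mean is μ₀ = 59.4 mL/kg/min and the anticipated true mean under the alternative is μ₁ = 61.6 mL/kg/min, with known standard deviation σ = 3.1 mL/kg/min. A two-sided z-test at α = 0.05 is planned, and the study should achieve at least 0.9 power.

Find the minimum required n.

n = 21

Standardized effect: d = |μ₁ − μ₀| / σ = |61.6 − 59.4| / 3.1 = 0.7097
For power 0.9 need Φ(δ − z_{0.025}) = 0.9, so δ = z_{0.025} + z_{0.10} = 1.960 + 1.282 = 3.242.
(The Φ(−δ − z_{α/2}) term is vanishingly small for δ > 0 and is dropped in the standard sample-size formula.)
δ = d·√n ⇒ n = (δ/d)² = (3.242 / 0.7097)² = 20.86.
Rounding up, n = 21.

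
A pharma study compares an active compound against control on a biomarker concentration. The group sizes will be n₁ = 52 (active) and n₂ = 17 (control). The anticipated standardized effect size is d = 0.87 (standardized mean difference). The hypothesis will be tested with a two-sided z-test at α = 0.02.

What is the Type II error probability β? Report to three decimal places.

β ≈ 0.215

Noncentrality parameter: δ = d / √(1/n₁ + 1/n₂) = 0.87 / √(1/52 + 1/17) = 3.1140
Two-sided α = 0.02 → critical value z_{0.01} = 2.326.
Power = Φ(δ − 2.326) + Φ(−δ − 2.326) = Φ(0.788) + Φ(-5.440) = 0.7846 + 0.0000 = 0.7846.
Type II error: β = 1 − power = 1 − 0.7846 = 0.2154.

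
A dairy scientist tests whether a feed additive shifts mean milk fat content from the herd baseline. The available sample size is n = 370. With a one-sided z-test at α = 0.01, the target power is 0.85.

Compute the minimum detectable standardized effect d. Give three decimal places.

d ≈ 0.175

Need Φ(δ − 2.326) = 0.85, so δ = 2.326 + 1.036 = 3.363.
δ = d·√n ⇒ d = δ/√n = 3.363/√370 = 0.1748.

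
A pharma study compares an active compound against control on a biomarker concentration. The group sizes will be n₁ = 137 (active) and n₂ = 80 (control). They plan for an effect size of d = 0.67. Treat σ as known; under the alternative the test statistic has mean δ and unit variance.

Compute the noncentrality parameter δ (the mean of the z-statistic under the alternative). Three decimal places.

δ = d / √(1/n₁ + 1/n₂) = 0.67 / √(1/137 + 1/80) = 4.7616

δ ≈ 4.762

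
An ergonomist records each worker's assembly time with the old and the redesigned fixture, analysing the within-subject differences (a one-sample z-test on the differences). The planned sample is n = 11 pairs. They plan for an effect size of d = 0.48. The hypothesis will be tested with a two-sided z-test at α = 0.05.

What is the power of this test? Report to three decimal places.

Power ≈ 0.357

Noncentrality parameter: δ = d·√n = 0.48 × √11 = 1.5920
Critical value for a two-sided test at α = 0.05: z_{α/2} = 1.960.
Power = Φ(δ − 1.960) + Φ(−δ − 1.960) = Φ(-0.368) + Φ(-3.552) = 0.3564 + 0.0002 = 0.3566.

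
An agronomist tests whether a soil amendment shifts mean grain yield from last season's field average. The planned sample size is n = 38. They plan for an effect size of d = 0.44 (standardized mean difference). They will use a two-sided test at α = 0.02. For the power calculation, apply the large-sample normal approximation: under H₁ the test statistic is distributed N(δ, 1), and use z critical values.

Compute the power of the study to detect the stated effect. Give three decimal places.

Noncentrality parameter: δ = d·√n = 0.44 × √38 = 2.7123
Two-sided α = 0.02 → critical value z_{0.01} = 2.326.
Power = Φ(δ − 2.326) + Φ(−δ − 2.326) = Φ(0.386) + Φ(-5.039) = 0.6502 + 0.0000 = 0.6502.

Power ≈ 0.650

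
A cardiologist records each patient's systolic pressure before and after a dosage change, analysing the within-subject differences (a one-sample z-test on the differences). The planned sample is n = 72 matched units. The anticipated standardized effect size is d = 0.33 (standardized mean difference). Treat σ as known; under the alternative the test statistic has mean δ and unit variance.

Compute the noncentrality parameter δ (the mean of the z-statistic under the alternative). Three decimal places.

The noncentrality parameter scales effect size by the design's sample-size factor: δ = d·√n = 0.33 × √72 = 2.8001

δ ≈ 2.800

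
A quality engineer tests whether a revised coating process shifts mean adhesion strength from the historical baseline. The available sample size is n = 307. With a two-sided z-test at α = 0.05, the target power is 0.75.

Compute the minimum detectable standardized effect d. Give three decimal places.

d ≈ 0.150

Required noncentrality: δ = z_{0.025} + z_{0.25} = 1.960 + 0.674 = 2.634.
(Lower-tail contribution to power is negligible for δ > 0.)
δ = d·√n ⇒ d = δ/√n = 2.634/√307 = 0.1504.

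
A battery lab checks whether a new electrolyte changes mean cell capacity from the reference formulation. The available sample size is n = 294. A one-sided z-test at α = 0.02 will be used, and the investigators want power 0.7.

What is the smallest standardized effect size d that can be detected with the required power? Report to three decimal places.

Need Φ(δ − 2.054) = 0.7, so δ = 2.054 + 0.524 = 2.578.
δ = d·√n ⇒ d = δ/√n = 2.578/√294 = 0.1504.

d ≈ 0.150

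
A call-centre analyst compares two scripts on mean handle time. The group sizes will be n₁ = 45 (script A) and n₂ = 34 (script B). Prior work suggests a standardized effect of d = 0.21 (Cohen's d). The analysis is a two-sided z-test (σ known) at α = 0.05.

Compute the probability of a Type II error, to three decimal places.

Noncentrality parameter: δ = d / √(1/n₁ + 1/n₂) = 0.21 / √(1/45 + 1/34) = 0.9242
Two-sided α = 0.05 → critical value z_{0.025} = 1.960.
Power = Φ(δ − 1.960) + Φ(−δ − 1.960) = Φ(-1.036) + Φ(-2.884) = 0.1501 + 0.0020 = 0.1521.
Type II error: β = 1 − power = 1 − 0.1521 = 0.8479.

β ≈ 0.848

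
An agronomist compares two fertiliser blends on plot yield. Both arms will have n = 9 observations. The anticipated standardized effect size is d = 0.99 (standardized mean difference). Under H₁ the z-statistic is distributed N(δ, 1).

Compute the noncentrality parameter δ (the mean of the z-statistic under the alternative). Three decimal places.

δ ≈ 2.100

δ = d·√(n/2) = 0.99 × √(9/2) = 2.1001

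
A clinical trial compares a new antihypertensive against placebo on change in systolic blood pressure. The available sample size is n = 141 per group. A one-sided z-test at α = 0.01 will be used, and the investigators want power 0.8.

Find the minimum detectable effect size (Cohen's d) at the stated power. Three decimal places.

Required noncentrality: δ = z_{0.01} + z_{0.20} = 2.326 + 0.842 = 3.168.
δ = d·√(n/2) ⇒ d = δ/√(n/2) = 3.168/√(141/2) = 0.3773.

d ≈ 0.377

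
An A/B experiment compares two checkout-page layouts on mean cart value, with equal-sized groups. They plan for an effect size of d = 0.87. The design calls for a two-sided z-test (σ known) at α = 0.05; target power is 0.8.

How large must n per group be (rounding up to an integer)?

For power 0.8 need Φ(δ − z_{0.025}) = 0.8, so δ = z_{0.025} + z_{0.20} = 1.960 + 0.842 = 2.802.
(Ignoring the negligible lower-tail rejection probability gives the usual closed-form inversion.)
δ = d·√(n/2) ⇒ n = 2(δ/d)² = 2 × (2.802 / 0.87)² = 20.74.
Rounding up, n = 21 per group.

n = 21 per group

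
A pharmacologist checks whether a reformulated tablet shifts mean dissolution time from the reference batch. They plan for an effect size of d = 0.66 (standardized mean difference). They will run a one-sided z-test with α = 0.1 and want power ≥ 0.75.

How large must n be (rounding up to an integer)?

For power 0.75 need Φ(δ − z_{0.1}) = 0.75, so δ = z_{0.1} + z_{0.25} = 1.282 + 0.674 = 1.956.
δ = d·√n ⇒ n = (δ/d)² = (1.956 / 0.66)² = 8.78.
Rounding up, n = 9.

n = 9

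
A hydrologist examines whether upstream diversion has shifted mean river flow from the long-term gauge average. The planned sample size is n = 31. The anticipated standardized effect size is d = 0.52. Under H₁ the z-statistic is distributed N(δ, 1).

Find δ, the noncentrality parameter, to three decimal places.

The noncentrality parameter scales effect size by the design's sample-size factor: δ = d·√n = 0.52 × √31 = 2.8952

δ ≈ 2.895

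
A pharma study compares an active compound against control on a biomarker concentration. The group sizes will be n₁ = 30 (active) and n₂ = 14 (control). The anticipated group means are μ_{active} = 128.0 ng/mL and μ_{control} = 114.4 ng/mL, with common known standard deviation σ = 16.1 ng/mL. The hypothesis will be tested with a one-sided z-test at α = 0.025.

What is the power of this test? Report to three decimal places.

Power ≈ 0.742

Standardized effect: d = |μ_{active} − μ_{control}| / σ = |128.0 − 114.4| / 16.1 = 0.8447
Noncentrality parameter: λ = d / √(1/n₁ + 1/n₂) = 0.8447 / √(1/30 + 1/14) = 2.6098
One-sided α = 0.025 → critical value z_{0.025} = 1.960.
Power = Φ(λ − 1.960) = Φ(0.650) = 0.7421.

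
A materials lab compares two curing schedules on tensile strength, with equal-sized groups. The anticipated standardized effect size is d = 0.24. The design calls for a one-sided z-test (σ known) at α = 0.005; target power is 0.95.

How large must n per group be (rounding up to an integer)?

Set Φ(δ − 2.576) = 0.95; then δ − 2.576 = Φ⁻¹(0.95) = 1.645, giving δ = 4.221.
δ = d·√(n/2) ⇒ n = 2(δ/d)² = 2 × (4.221 / 0.24)² = 618.55.
Rounding up, n = 619 per group.

n = 619 per group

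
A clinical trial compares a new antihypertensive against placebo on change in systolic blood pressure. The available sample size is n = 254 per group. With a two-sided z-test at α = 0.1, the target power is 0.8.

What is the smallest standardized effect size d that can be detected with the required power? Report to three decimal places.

Need Φ(δ − 1.645) = 0.8, so δ = 1.645 + 0.842 = 2.486.
(Lower-tail contribution to power is negligible for δ > 0.)
δ = d·√(n/2) ⇒ d = δ/√(n/2) = 2.486/√(254/2) = 0.2206.

d ≈ 0.221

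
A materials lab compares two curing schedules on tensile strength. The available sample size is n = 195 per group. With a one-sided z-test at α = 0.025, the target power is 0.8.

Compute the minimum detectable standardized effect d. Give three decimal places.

d ≈ 0.284

Need Φ(δ − 1.960) = 0.8, so δ = 1.960 + 0.842 = 2.802.
δ = d·√(n/2) ⇒ d = δ/√(n/2) = 2.802/√(195/2) = 0.2837.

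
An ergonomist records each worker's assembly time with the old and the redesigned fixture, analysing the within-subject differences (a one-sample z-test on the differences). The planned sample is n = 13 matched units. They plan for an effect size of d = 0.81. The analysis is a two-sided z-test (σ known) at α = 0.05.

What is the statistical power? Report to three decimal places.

Noncentrality parameter: δ = d·√n = 0.81 × √13 = 2.9205
Two-sided α = 0.05 → critical value z_{0.025} = 1.960.
Power = Φ(δ − 1.960) + Φ(−δ − 1.960) = Φ(0.961) + Φ(-4.880) = 0.8316 + 0.0000 = 0.8316.

Power ≈ 0.832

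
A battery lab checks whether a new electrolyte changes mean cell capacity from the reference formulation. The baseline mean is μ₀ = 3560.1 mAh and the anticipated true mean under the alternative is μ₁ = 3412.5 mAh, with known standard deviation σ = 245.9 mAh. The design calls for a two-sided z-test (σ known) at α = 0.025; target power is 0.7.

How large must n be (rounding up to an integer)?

Standardized effect: d = |μ₁ − μ₀| / σ = |3412.5 − 3560.1| / 245.9 = 0.6002
Set Φ(δ − 2.241) = 0.7; then δ − 2.241 = Φ⁻¹(0.7) = 0.524, giving δ = 2.766.
(For δ > 0 the lower-tail rejection region contributes negligibly to power, so the one-term inversion is standard.)
δ = d·√n ⇒ n = (δ/d)² = (2.766 / 0.6002)² = 21.23.
Round up to the next whole unit.

n = 22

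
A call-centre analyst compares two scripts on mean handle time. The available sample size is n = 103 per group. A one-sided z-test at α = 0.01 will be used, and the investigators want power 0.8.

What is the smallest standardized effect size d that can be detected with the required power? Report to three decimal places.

d ≈ 0.441

Required noncentrality: δ = z_{0.01} + z_{0.20} = 2.326 + 0.842 = 3.168.
δ = d·√(n/2) ⇒ d = δ/√(n/2) = 3.168/√(103/2) = 0.4414.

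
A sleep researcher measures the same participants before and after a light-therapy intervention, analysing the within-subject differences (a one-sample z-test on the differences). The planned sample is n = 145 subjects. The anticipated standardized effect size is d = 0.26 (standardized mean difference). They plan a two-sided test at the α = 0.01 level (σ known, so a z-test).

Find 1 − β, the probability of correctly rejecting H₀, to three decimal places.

Noncentrality parameter: δ = d·√n = 0.26 × √145 = 3.1308
Two-sided α = 0.01 → critical value z_{0.005} = 2.576.
Power = Φ(δ − 2.576) + Φ(−δ − 2.576) = Φ(0.555) + Φ(-5.707) = 0.7105 + 0.0000 = 0.7105.

Power ≈ 0.711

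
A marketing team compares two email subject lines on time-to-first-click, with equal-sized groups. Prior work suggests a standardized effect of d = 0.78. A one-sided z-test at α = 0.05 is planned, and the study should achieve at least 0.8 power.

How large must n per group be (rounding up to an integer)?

For power 0.8 need Φ(δ − z_{0.05}) = 0.8, so δ = z_{0.05} + z_{0.20} = 1.645 + 0.842 = 2.486.
δ = d·√(n/2) ⇒ n = 2(δ/d)² = 2 × (2.486 / 0.78)² = 20.32.
Round up to the next whole unit.

n = 21 per group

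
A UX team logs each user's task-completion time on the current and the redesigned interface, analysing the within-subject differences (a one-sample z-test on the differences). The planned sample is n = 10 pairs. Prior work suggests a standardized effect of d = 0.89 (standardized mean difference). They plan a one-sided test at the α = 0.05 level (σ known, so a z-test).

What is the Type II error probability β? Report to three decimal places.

β ≈ 0.121

Noncentrality parameter: δ = d·√n = 0.89 × √10 = 2.8144
One-sided α = 0.05 → critical value z_{0.05} = 1.645.
Power = Φ(δ − 1.645) = Φ(1.170) = 0.8789.
Type II error: β = 1 − power = 1 − 0.8789 = 0.1211.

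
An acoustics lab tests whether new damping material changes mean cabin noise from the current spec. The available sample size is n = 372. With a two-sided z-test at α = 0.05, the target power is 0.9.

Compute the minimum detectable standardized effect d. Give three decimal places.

Required noncentrality: δ = z_{0.025} + z_{0.10} = 1.960 + 1.282 = 3.242.
(The second rejection-region term Φ(−δ − z_{α/2}) is negligible and dropped.)
δ = d·√n ⇒ d = δ/√n = 3.242/√372 = 0.1681.

d ≈ 0.168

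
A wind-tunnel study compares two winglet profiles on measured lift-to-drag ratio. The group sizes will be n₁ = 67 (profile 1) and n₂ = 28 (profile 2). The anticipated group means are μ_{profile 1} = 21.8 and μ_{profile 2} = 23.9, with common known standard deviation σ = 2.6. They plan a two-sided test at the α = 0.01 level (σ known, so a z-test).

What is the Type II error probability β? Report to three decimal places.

Standardized effect: d = |μ_{profile 1} − μ_{profile 2}| / σ = |21.8 − 23.9| / 2.6 = 0.8077
Noncentrality parameter: δ = d / √(1/n₁ + 1/n₂) = 0.8077 / √(1/67 + 1/28) = 3.5892
Two-sided α = 0.01 → critical value z_{0.005} = 2.576.
Power = Φ(δ − 2.576) + Φ(−δ − 2.576) = Φ(1.013) + Φ(-6.165) = 0.8446 + 0.0000 = 0.8446.
Type II error: β = 1 − power = 1 − 0.8446 = 0.1554.

β ≈ 0.155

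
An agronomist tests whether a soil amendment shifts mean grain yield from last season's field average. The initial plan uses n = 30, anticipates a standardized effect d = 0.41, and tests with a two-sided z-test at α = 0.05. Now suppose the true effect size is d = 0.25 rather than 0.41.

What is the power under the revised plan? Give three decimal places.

With d = 0.25: δ = d·√n = 0.25 × √30 = 1.3693. Critical value z_{0.025} = 1.960.
Revised power = Φ(δ − 1.960) + Φ(−δ − 1.960) = Φ(-0.591) + Φ(-3.329) = 0.2774 + 0.0004 = 0.2778.

Power ≈ 0.278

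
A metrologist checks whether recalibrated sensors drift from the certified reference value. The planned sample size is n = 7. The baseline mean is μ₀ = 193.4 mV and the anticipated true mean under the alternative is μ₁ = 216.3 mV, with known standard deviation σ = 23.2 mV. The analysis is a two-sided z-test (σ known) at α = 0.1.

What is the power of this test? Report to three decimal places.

Power ≈ 0.833

Standardized effect: d = |μ₁ − μ₀| / σ = |216.3 − 193.4| / 23.2 = 0.9871
Noncentrality parameter: δ = d·√n = 0.9871 × √7 = 2.6115
Critical value for a two-sided test at α = 0.1: z_{α/2} = 1.645.
Power = Φ(δ − 1.645) + Φ(−δ − 1.645) = Φ(0.967) + Φ(-4.256) = 0.8331 + 0.0000 = 0.8332.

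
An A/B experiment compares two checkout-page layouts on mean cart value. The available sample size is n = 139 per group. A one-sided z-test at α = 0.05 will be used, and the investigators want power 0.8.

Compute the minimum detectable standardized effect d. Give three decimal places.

d ≈ 0.298

Required noncentrality: δ = z_{0.05} + z_{0.20} = 1.645 + 0.842 = 2.486.
δ = d·√(n/2) ⇒ d = δ/√(n/2) = 2.486/√(139/2) = 0.2983.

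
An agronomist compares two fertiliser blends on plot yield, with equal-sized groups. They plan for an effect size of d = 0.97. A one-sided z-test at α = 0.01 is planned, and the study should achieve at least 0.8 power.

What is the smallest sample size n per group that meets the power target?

n = 22 per group

For power 0.8 need Φ(δ − z_{0.01}) = 0.8, so δ = z_{0.01} + z_{0.20} = 2.326 + 0.842 = 3.168.
δ = d·√(n/2) ⇒ n = 2(δ/d)² = 2 × (3.168 / 0.97)² = 21.33.
Round up to the next whole unit.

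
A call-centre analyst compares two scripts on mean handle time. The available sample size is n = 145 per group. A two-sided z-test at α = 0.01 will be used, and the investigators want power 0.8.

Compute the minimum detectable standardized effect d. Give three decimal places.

Need Φ(δ − 2.576) = 0.8, so δ = 2.576 + 0.842 = 3.417.
(Lower-tail contribution to power is negligible for δ > 0.)
δ = d·√(n/2) ⇒ d = δ/√(n/2) = 3.417/√(145/2) = 0.4014.

d ≈ 0.401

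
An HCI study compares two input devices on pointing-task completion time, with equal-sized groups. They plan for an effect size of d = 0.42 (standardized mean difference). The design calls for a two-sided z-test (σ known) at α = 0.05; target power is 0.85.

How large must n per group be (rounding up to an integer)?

n = 102 per group

Set Φ(δ − 1.960) = 0.85; then δ − 1.960 = Φ⁻¹(0.85) = 1.036, giving δ = 2.996.
(The Φ(−δ − z_{α/2}) term is vanishingly small for δ > 0 and is dropped in the standard sample-size formula.)
δ = d·√(n/2) ⇒ n = 2(δ/d)² = 2 × (2.996 / 0.42)² = 101.80.
Round up to the next whole unit.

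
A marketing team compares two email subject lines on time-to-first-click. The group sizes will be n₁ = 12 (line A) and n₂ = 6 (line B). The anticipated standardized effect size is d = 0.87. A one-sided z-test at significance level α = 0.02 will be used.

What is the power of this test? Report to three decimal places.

Noncentrality parameter: λ = d / √(1/n₁ + 1/n₂) = 0.87 / √(1/12 + 1/6) = 1.7400
Critical value for a one-sided test at α = 0.02: z_α = 2.054.
Power = Φ(λ − 2.054) = Φ(-0.314) = 0.3769.

Power ≈ 0.377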